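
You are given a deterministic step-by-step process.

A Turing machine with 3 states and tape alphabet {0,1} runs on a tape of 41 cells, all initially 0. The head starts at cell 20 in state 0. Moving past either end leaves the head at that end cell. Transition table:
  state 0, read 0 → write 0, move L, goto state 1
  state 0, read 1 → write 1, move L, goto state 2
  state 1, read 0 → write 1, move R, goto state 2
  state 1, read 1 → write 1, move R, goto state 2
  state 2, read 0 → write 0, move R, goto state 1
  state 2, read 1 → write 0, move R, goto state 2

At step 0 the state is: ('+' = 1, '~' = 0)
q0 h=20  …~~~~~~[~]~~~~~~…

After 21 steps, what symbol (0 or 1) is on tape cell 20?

0

t=0: q0 h=20  …~~~~~~[~]~~~~~~…
t=1: q1 h=19  …~~~~~~[~]~~~~~~…
t=2: q2 h=20  …~~~~~+[~]~~~~~~…
t=3: q1 h=21  …~~~~+~[~]~~~~~~…
t=4: q2 h=22  …~~~+~+[~]~~~~~~…
t=5: q1 h=23  …~~+~+~[~]~~~~~~…
t=6: q2 h=24  …~+~+~+[~]~~~~~~…
t=7: q1 h=25  …+~+~+~[~]~~~~~~…
t=8: q2 h=26  …~+~+~+[~]~~~~~~…
t=9: q1 h=27  …+~+~+~[~]~~~~~~…
t=10: q2 h=28  …~+~+~+[~]~~~~~~…
t=11: q1 h=29  …+~+~+~[~]~~~~~~…
t=12: q2 h=30  …~+~+~+[~]~~~~~~…
t=13: q1 h=31  …+~+~+~[~]~~~~~~…
t=14: q2 h=32  …~+~+~+[~]~~~~~~…
t=15: q1 h=33  …+~+~+~[~]~~~~~~…
t=16: q2 h=34  …~+~+~+[~]~~~~~~|
t=17: q1 h=35  …+~+~+~[~]~~~~~|
t=18: q2 h=36  …~+~+~+[~]~~~~|
t=19: q1 h=37  …+~+~+~[~]~~~|
t=20: q2 h=38  …~+~+~+[~]~~|
t=21: q1 h=39  …+~+~+~[~]~|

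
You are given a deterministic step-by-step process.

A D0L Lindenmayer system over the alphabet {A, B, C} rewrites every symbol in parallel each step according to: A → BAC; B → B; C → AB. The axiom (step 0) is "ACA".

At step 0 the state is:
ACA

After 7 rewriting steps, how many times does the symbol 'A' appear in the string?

55

k=0  ACA
k=1  BACABBAC
k=2  BBACABBACBBBACAB
k=3  BBBACABBACBBBACABBBBBACABBACB
k=4  BBBBACABBACBBBACABBBBBACABBACBBBBBBACABBACBBBACABB
k=5  BBBBBACABBACBBBACABBBBBACABBACBBBBBBACABBACBBBACABBBBBBBBACABBACBBBACABBBBBACABBACBB
k=6  BBBBBBACABBACBBBACABBBBBACABBACBBBBBBACABBACBBBACABBBBBBBB…ACBBBBBBBBBACABBACBBBACABBBBBACABBACBBBBBBACABBACBBBACABBB  (len 139)
k=7  BBBBBBBACABBACBBBACABBBBBACABBACBBBBBBACABBACBBBACABBBBBBB…BACBBBBBBACABBACBBBACABBBBBBBBACABBACBBBACABBBBBACABBACBBB  (len 228)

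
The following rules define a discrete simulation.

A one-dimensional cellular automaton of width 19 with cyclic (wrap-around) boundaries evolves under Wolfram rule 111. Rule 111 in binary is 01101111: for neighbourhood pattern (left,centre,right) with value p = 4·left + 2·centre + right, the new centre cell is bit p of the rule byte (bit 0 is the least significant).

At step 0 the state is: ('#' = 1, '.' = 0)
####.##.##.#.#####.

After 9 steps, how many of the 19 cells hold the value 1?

t=0: ####.##.##.#.#####.
t=1: #..###########...##
t=2: #.##.........#.###.
t=3: ####.###########.##
t=4: ...###.........###.
t=5: ####.#.#########.#.
t=6: #..#####.......####
t=7: #.##...#.#######...
t=8: ####.#####.....#.##
t=9: ...###...#.#######.

11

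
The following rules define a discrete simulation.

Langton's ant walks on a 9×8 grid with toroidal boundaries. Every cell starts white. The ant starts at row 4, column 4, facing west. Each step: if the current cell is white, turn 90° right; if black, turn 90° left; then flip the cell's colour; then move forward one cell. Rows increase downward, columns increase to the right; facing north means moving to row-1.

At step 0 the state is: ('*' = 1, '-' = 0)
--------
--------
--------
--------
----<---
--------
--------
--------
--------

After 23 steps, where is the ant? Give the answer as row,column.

[0] --------
--------
--------
--------
----<---
--------
--------
--------
--------
[1] --------
--------
--------
----^---
----*---
--------
--------
--------
--------
[2] --------
--------
--------
----*>--
----*---
--------
--------
--------
--------
[3] --------
--------
--------
----**--
----*v--
--------
--------
--------
--------
[4] --------
--------
--------
----**--
----<*--
--------
--------
--------
--------
[5] --------
--------
--------
----**--
-----*--
----v---
--------
--------
--------
[6] --------
--------
--------
----**--
-----*--
---<*---
--------
--------
--------
[7] --------
--------
--------
----**--
---^-*--
---**---
--------
--------
--------
[8] --------
--------
--------
----**--
---*>*--
---**---
--------
--------
--------
[9] --------
--------
--------
----**--
---***--
---*v---
--------
--------
--------
[10] --------
--------
--------
----**--
---***--
---*->--
--------
--------
--------
[11] --------
--------
--------
----**--
---***--
---*-*--
-----v--
--------
--------
[12] --------
--------
--------
----**--
---***--
---*-*--
----<*--
--------
--------
[13] --------
--------
--------
----**--
---***--
---*^*--
----**--
--------
--------
[14] --------
--------
--------
----**--
---***--
---**>--
----**--
--------
--------
[15] --------
--------
--------
----**--
---**^--
---**---
----**--
--------
--------
[16] --------
--------
--------
----**--
---*<---
---**---
----**--
--------
--------
[17] --------
--------
--------
----**--
---*----
---*v---
----**--
--------
--------
[18] --------
--------
--------
----**--
---*----
---*->--
----**--
--------
--------
[19] --------
--------
--------
----**--
---*----
---*-*--
----*v--
--------
--------
[20] --------
--------
--------
----**--
---*----
---*-*--
----*->-
--------
--------
[21] --------
--------
--------
----**--
---*----
---*-*--
----*-*-
------v-
--------
[22] --------
--------
--------
----**--
---*----
---*-*--
----*-*-
-----<*-
--------
[23] --------
--------
--------
----**--
---*----
---*-*--
----*^*-
-----**-
--------

6,5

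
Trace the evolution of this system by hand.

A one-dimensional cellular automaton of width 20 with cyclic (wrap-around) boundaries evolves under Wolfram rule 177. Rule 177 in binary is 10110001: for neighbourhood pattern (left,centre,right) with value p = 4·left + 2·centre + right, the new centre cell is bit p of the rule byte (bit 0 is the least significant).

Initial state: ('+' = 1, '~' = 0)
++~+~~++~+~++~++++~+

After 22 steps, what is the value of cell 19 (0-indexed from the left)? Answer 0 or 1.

1

0) ++~+~~++~+~++~++++~+
1) +~+~+~~~+~+~~+~++~+~
2) ~+~+~++~~+~+~~+~~+~+
3) +~+~+~~+~~+~+~~+~~+~
4) ~+~+~+~~+~~+~+~~+~~+
5) +~+~+~+~~+~~+~+~~+~~
6) ~+~+~+~+~~+~~+~+~~+~
7) ~~+~+~+~+~~+~~+~+~~+
8) +~~+~+~+~+~~+~~+~+~~
9) ~+~~+~+~+~+~~+~~+~+~
10) ~~+~~+~+~+~+~~+~~+~+
11) +~~+~~+~+~+~+~~+~~+~
12) ~+~~+~~+~+~+~+~~+~~+
13) +~+~~+~~+~+~+~+~~+~~
14) ~+~+~~+~~+~+~+~+~~+~
15) ~~+~+~~+~~+~+~+~+~~+
16) +~~+~+~~+~~+~+~+~+~~
17) ~+~~+~+~~+~~+~+~+~+~
18) ~~+~~+~+~~+~~+~+~+~+
19) +~~+~~+~+~~+~~+~+~+~
20) ~+~~+~~+~+~~+~~+~+~+
21) +~+~~+~~+~+~~+~~+~+~
22) ~+~+~~+~~+~+~~+~~+~+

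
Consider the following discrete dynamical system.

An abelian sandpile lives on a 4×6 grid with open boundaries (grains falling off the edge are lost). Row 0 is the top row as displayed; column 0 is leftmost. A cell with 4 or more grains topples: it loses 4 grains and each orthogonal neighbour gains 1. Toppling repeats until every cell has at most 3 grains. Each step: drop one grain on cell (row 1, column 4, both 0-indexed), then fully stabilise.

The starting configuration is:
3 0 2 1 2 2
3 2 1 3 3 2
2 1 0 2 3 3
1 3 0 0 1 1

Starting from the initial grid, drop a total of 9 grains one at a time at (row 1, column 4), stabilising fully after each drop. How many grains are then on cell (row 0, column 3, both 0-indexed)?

step 0: 3 0 2 1 2 2
3 2 1 3 3 2
2 1 0 2 3 3
1 3 0 0 1 1
step 1: 3 0 2 2 3 3
3 2 2 1 3 0
2 1 1 0 2 1
1 3 0 1 2 2
step 2: 3 0 2 3 1 0
3 2 2 2 1 2
2 1 1 0 3 1
1 3 0 1 2 2
step 3: 3 0 2 3 1 0
3 2 2 2 2 2
2 1 1 0 3 1
1 3 0 1 2 2
step 4: 3 0 2 3 1 0
3 2 2 2 3 2
2 1 1 0 3 1
1 3 0 1 2 2
step 5: 3 0 2 3 2 0
3 2 2 3 1 3
2 1 1 1 0 2
1 3 0 1 3 2
step 6: 3 0 2 3 2 0
3 2 2 3 2 3
2 1 1 1 0 2
1 3 0 1 3 2
step 7: 3 0 2 3 2 0
3 2 2 3 3 3
2 1 1 1 0 2
1 3 0 1 3 2
step 8: 3 0 3 1 0 2
3 2 3 1 3 0
2 1 1 2 1 3
1 3 0 1 3 2
step 9: 3 0 3 1 1 2
3 2 3 2 0 1
2 1 1 2 2 3
1 3 0 1 3 2

1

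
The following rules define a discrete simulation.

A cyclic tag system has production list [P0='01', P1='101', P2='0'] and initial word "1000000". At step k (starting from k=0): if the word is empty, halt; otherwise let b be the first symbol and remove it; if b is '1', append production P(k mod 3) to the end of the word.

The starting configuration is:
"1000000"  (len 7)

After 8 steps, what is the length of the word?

1

0) "1000000"  (len 7)
1) "00000001"  (len 8)
2) "0000001"  (len 7)
3) "000001"  (len 6)
4) "00001"  (len 5)
5) "0001"  (len 4)
6) "001"  (len 3)
7) "01"  (len 2)
8) "1"  (len 1)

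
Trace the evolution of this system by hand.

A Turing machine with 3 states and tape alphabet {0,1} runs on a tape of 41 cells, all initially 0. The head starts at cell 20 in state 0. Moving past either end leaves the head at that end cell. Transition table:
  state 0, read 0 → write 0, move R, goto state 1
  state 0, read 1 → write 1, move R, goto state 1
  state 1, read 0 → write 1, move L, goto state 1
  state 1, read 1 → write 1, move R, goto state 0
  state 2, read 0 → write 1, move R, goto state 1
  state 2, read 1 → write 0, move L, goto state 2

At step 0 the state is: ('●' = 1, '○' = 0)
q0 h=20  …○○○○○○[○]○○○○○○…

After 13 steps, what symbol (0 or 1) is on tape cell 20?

k=0  q0 h=20  …○○○○○○[○]○○○○○○…
k=1  q1 h=21  …○○○○○○[○]○○○○○○…
k=2  q1 h=20  …○○○○○○[○]●○○○○○…
k=3  q1 h=19  …○○○○○○[○]●●○○○○…
k=4  q1 h=18  …○○○○○○[○]●●●○○○…
k=5  q1 h=17  …○○○○○○[○]●●●●○○…
k=6  q1 h=16  …○○○○○○[○]●●●●●○…
k=7  q1 h=15  …○○○○○○[○]●●●●●●…
k=8  q1 h=14  …○○○○○○[○]●●●●●●…
k=9  q1 h=13  …○○○○○○[○]●●●●●●…
k=10  q1 h=12  …○○○○○○[○]●●●●●●…
k=11  q1 h=11  …○○○○○○[○]●●●●●●…
k=12  q1 h=10  …○○○○○○[○]●●●●●●…
k=13  q1 h= 9  …○○○○○○[○]●●●●●●…

1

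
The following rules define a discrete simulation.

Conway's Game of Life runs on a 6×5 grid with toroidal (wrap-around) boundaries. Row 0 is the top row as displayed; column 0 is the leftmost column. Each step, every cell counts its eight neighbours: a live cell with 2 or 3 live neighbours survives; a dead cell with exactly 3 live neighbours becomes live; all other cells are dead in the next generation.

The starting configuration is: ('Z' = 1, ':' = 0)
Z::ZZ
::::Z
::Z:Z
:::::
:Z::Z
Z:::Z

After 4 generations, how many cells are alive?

0) Z::ZZ
::::Z
::Z:Z
:::::
:Z::Z
Z:::Z
1) :::Z:
:::::
:::Z:
Z::Z:
::::Z
:Z:::
2) :::::
:::::
::::Z
:::Z:
Z:::Z
:::::
3) :::::
:::::
:::::
Z::Z:
::::Z
:::::
4) :::::
:::::
:::::
::::Z
::::Z
:::::

2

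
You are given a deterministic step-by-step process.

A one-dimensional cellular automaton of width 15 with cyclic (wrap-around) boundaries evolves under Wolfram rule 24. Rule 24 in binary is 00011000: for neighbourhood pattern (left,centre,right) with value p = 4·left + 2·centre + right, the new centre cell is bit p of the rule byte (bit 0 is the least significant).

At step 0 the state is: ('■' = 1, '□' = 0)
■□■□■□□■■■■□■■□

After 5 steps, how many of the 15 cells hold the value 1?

2

[0] ■□■□■□□■■■■□■■□
[1] □□□□□■□■□□□□■□□
[2] □□□□□□□□■□□□□■□
[3] □□□□□□□□□■□□□□■
[4] ■□□□□□□□□□■□□□□
[5] □■□□□□□□□□□■□□□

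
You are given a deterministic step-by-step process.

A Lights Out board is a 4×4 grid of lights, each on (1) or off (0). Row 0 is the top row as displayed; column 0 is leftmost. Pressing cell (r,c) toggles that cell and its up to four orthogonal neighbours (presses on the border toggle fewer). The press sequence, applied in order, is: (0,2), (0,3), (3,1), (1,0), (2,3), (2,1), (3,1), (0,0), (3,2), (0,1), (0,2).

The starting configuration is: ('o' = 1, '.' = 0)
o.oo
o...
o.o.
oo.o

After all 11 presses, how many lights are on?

10

0) o.oo
o...
o.o.
oo.o
1) oo..
o.o.
o.o.
oo.o
2) oooo
o.oo
o.o.
oo.o
3) oooo
o.oo
ooo.
..oo
4) .ooo
.ooo
.oo.
..oo
5) .ooo
.oo.
.o.o
..o.
6) .ooo
..o.
o.oo
.oo.
7) .ooo
..o.
oooo
o...
8) o.oo
o.o.
oooo
o...
9) o.oo
o.o.
oo.o
oooo
10) .o.o
ooo.
oo.o
oooo
11) ..o.
oo..
oo.o
oooo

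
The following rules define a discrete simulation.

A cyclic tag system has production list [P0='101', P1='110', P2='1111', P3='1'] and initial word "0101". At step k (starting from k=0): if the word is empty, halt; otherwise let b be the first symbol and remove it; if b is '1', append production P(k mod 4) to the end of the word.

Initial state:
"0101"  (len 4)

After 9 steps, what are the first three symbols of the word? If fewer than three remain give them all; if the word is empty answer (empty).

011

k=0  "0101"  (len 4)
k=1  "101"  (len 3)
k=2  "01110"  (len 5)
k=3  "1110"  (len 4)
k=4  "1101"  (len 4)
k=5  "101101"  (len 6)
k=6  "01101110"  (len 8)
k=7  "1101110"  (len 7)
k=8  "1011101"  (len 7)
k=9  "011101101"  (len 9)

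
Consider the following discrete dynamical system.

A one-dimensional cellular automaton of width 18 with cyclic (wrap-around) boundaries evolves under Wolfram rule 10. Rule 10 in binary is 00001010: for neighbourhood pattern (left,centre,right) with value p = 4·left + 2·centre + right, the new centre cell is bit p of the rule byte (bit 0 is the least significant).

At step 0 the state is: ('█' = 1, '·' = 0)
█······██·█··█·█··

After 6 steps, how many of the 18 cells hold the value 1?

0) █······██·█··█·█··
1) ······██····█····█
2) ·····██····█····█·
3) ····██····█····█··
4) ···██····█····█···
5) ··██····█····█····
6) ·██····█····█·····

4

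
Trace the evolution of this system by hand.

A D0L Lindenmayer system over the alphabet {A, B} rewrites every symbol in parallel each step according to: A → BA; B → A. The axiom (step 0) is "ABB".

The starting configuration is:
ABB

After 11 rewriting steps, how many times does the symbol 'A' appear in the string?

0) ABB
1) BAAA
2) ABABABA
3) BAABAABAABA
4) ABABAABABAABABAABA
5) BAABAABABAABAABABAABAABABAABA
6) ABABAABABAABAABABAABABAABAABABAABABAABAABABAABA
7) BAABAABABAABAABABAABABAABAABABAABAABABAABABAABAABABAABAABABAABABAABAABABAABA
8) ABABAABABAABAABABAABABAABAABABAABAABABAABABAABAABABAABABAA…ABAABABAABABAABAABABAABABAABAABABAABAABABAABABAABAABABAABA  (len 123)
9) BAABAABABAABAABABAABABAABAABABAABAABABAABABAABAABABAABABAA…ABAABABAABABAABAABABAABABAABAABABAABAABABAABABAABAABABAABA  (len 199)
10) ABABAABABAABAABABAABABAABAABABAABAABABAABABAABAABABAABABAA…ABAABABAABABAABAABABAABABAABAABABAABAABABAABABAABAABABAABA  (len 322)
11) BAABAABABAABAABABAABABAABAABABAABAABABAABABAABAABABAABABAA…ABAABABAABABAABAABABAABABAABAABABAABAABABAABABAABAABABAABA  (len 521)

322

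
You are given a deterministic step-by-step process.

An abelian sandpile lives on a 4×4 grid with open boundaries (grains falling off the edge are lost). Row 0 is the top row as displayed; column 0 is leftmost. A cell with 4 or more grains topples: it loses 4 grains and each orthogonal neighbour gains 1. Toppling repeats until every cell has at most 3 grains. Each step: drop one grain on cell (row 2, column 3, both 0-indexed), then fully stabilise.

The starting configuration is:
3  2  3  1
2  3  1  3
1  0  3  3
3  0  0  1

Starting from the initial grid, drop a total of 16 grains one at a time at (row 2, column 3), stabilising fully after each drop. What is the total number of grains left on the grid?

gen 0: 3  2  3  1
2  3  1  3
1  0  3  3
3  0  0  1
gen 1: 3  2  3  2
2  3  3  0
1  1  0  2
3  0  1  2
gen 2: 3  2  3  2
2  3  3  0
1  1  0  3
3  0  1  2
gen 3: 3  2  3  2
2  3  3  1
1  1  1  0
3  0  1  3
gen 4: 3  2  3  2
2  3  3  1
1  1  1  1
3  0  1  3
gen 5: 3  2  3  2
2  3  3  1
1  1  1  2
3  0  1  3
gen 6: 3  2  3  2
2  3  3  1
1  1  1  3
3  0  1  3
gen 7: 3  2  3  2
2  3  3  2
1  1  2  1
3  0  2  0
gen 8: 3  2  3  2
2  3  3  2
1  1  2  2
3  0  2  0
gen 9: 3  2  3  2
2  3  3  2
1  1  2  3
3  0  2  0
gen 10: 3  2  3  2
2  3  3  3
1  1  3  0
3  0  2  1
gen 11: 3  2  3  2
2  3  3  3
1  1  3  1
3  0  2  1
gen 12: 3  2  3  2
2  3  3  3
1  1  3  2
3  0  2  1
gen 13: 3  2  3  2
2  3  3  3
1  1  3  3
3  0  2  1
gen 14: 1  1  2  0
0  2  3  2
2  3  1  2
3  0  3  2
gen 15: 1  1  2  0
0  2  3  2
2  3  1  3
3  0  3  2
gen 16: 1  1  2  0
0  2  3  3
2  3  2  0
3  0  3  3

28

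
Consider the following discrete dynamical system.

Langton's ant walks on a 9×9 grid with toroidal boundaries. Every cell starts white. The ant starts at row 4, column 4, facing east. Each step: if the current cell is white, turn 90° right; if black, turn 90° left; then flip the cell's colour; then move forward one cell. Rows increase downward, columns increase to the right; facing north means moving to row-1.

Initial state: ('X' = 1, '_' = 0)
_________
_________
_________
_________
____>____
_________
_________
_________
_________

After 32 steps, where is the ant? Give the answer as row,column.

2,2

k=0  _________
_________
_________
_________
____>____
_________
_________
_________
_________
k=1  _________
_________
_________
_________
____X____
____v____
_________
_________
_________
k=2  _________
_________
_________
_________
____X____
___<X____
_________
_________
_________
k=3  _________
_________
_________
_________
___^X____
___XX____
_________
_________
_________
k=4  _________
_________
_________
_________
___X>____
___XX____
_________
_________
_________
k=5  _________
_________
_________
____^____
___X_____
___XX____
_________
_________
_________
k=6  _________
_________
_________
____X>___
___X_____
___XX____
_________
_________
_________
k=7  _________
_________
_________
____XX___
___X_v___
___XX____
_________
_________
_________
k=8  _________
_________
_________
____XX___
___X<X___
___XX____
_________
_________
_________
k=9  _________
_________
_________
____^X___
___XXX___
___XX____
_________
_________
_________
k=10  _________
_________
_________
___<_X___
___XXX___
___XX____
_________
_________
_________
k=11  _________
_________
___^_____
___X_X___
___XXX___
___XX____
_________
_________
_________
k=12  _________
_________
___X>____
___X_X___
___XXX___
___XX____
_________
_________
_________
k=13  _________
_________
___XX____
___XvX___
___XXX___
___XX____
_________
_________
_________
k=14  _________
_________
___XX____
___<XX___
___XXX___
___XX____
_________
_________
_________
k=15  _________
_________
___XX____
____XX___
___vXX___
___XX____
_________
_________
_________
k=16  _________
_________
___XX____
____XX___
____>X___
___XX____
_________
_________
_________
k=17  _________
_________
___XX____
____^X___
_____X___
___XX____
_________
_________
_________
k=18  _________
_________
___XX____
___<_X___
_____X___
___XX____
_________
_________
_________
k=19  _________
_________
___^X____
___X_X___
_____X___
___XX____
_________
_________
_________
k=20  _________
_________
__<_X____
___X_X___
_____X___
___XX____
_________
_________
_________
k=21  _________
__^______
__X_X____
___X_X___
_____X___
___XX____
_________
_________
_________
k=22  _________
__X>_____
__X_X____
___X_X___
_____X___
___XX____
_________
_________
_________
k=23  _________
__XX_____
__XvX____
___X_X___
_____X___
___XX____
_________
_________
_________
k=24  _________
__XX_____
__<XX____
___X_X___
_____X___
___XX____
_________
_________
_________
k=25  _________
__XX_____
___XX____
__vX_X___
_____X___
___XX____
_________
_________
_________
k=26  _________
__XX_____
___XX____
_<XX_X___
_____X___
___XX____
_________
_________
_________
k=27  _________
__XX_____
_^_XX____
_XXX_X___
_____X___
___XX____
_________
_________
_________
k=28  _________
__XX_____
_X>XX____
_XXX_X___
_____X___
___XX____
_________
_________
_________
k=29  _________
__XX_____
_XXXX____
_XvX_X___
_____X___
___XX____
_________
_________
_________
k=30  _________
__XX_____
_XXXX____
_X_>_X___
_____X___
___XX____
_________
_________
_________
k=31  _________
__XX_____
_XX^X____
_X___X___
_____X___
___XX____
_________
_________
_________
k=32  _________
__XX_____
_X<_X____
_X___X___
_____X___
___XX____
_________
_________
_________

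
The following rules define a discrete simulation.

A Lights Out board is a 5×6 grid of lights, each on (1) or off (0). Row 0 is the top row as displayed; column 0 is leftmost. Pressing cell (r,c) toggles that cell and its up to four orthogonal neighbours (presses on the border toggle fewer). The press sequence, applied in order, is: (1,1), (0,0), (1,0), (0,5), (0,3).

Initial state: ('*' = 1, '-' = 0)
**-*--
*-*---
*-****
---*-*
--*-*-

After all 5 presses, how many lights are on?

[0] **-*--
*-*---
*-****
---*-*
--*-*-
[1] *--*--
-*----
******
---*-*
--*-*-
[2] -*-*--
**----
******
---*-*
--*-*-
[3] **-*--
------
-*****
---*-*
--*-*-
[4] **-***
-----*
-*****
---*-*
--*-*-
[5] ***--*
---*-*
-*****
---*-*
--*-*-

15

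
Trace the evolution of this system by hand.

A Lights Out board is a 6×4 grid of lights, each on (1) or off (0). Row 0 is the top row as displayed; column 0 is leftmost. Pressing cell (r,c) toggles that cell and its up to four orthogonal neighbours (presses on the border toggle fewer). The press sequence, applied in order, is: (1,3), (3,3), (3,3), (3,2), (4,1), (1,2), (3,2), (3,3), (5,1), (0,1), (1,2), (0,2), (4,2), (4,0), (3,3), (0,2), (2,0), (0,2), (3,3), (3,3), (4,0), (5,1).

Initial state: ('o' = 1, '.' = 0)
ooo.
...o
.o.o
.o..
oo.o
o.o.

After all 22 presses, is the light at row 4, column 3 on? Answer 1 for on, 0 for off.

0) ooo.
...o
.o.o
.o..
oo.o
o.o.
1) oooo
..o.
.o..
.o..
oo.o
o.o.
2) oooo
..o.
.o.o
.ooo
oo..
o.o.
3) oooo
..o.
.o..
.o..
oo.o
o.o.
4) oooo
..o.
.oo.
..oo
oooo
o.o.
5) oooo
..o.
.oo.
.ooo
...o
ooo.
6) oo.o
.o.o
.o..
.ooo
...o
ooo.
7) oo.o
.o.o
.oo.
....
..oo
ooo.
8) oo.o
.o.o
.ooo
..oo
..o.
ooo.
9) oo.o
.o.o
.ooo
..oo
.oo.
....
10) ..oo
...o
.ooo
..oo
.oo.
....
11) ...o
.oo.
.o.o
..oo
.oo.
....
12) .oo.
.o..
.o.o
..oo
.oo.
....
13) .oo.
.o..
.o.o
...o
...o
..o.
14) .oo.
.o..
.o.o
o..o
oo.o
o.o.
15) .oo.
.o..
.o..
o.o.
oo..
o.o.
16) ...o
.oo.
.o..
o.o.
oo..
o.o.
17) ...o
ooo.
o...
..o.
oo..
o.o.
18) .oo.
oo..
o...
..o.
oo..
o.o.
19) .oo.
oo..
o..o
...o
oo.o
o.o.
20) .oo.
oo..
o...
..o.
oo..
o.o.
21) .oo.
oo..
o...
o.o.
....
..o.
22) .oo.
oo..
o...
o.o.
.o..
oo..

0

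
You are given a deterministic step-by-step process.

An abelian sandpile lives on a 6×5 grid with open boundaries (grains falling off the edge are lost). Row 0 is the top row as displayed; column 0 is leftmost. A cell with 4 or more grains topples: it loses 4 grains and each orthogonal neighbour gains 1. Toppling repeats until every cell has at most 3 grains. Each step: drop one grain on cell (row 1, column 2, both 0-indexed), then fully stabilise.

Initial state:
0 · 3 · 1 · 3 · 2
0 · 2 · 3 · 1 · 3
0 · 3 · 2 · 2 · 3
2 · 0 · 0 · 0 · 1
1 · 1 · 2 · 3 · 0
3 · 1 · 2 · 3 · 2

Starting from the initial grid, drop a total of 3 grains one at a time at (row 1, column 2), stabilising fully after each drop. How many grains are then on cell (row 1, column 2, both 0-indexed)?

2

0) 0 · 3 · 1 · 3 · 2
0 · 2 · 3 · 1 · 3
0 · 3 · 2 · 2 · 3
2 · 0 · 0 · 0 · 1
1 · 1 · 2 · 3 · 0
3 · 1 · 2 · 3 · 2
1) 0 · 3 · 2 · 3 · 2
0 · 3 · 0 · 2 · 3
0 · 3 · 3 · 2 · 3
2 · 0 · 0 · 0 · 1
1 · 1 · 2 · 3 · 0
3 · 1 · 2 · 3 · 2
2) 0 · 3 · 2 · 3 · 2
0 · 3 · 1 · 2 · 3
0 · 3 · 3 · 2 · 3
2 · 0 · 0 · 0 · 1
1 · 1 · 2 · 3 · 0
3 · 1 · 2 · 3 · 2
3) 0 · 3 · 2 · 3 · 2
0 · 3 · 2 · 2 · 3
0 · 3 · 3 · 2 · 3
2 · 0 · 0 · 0 · 1
1 · 1 · 2 · 3 · 0
3 · 1 · 2 · 3 · 2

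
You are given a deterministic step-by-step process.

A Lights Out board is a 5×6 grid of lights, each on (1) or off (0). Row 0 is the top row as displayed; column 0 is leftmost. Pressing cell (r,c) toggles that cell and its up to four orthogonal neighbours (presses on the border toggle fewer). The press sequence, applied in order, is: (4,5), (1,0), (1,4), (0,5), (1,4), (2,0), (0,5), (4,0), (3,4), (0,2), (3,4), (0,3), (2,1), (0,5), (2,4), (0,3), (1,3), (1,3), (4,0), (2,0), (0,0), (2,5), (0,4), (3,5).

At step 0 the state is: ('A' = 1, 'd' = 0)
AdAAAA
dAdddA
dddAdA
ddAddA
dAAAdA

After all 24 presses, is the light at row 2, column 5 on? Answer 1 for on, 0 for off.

0

[0] AdAAAA
dAdddA
dddAdA
ddAddA
dAAAdA
[1] AdAAAA
dAdddA
dddAdA
ddAddd
dAAAAd
[2] ddAAAA
AddddA
AddAdA
ddAddd
dAAAAd
[3] ddAAdA
AddAAd
AddAAA
ddAddd
dAAAAd
[4] ddAAAd
AddAAA
AddAAA
ddAddd
dAAAAd
[5] ddAAdd
Addddd
AddAdA
ddAddd
dAAAAd
[6] ddAAdd
dddddd
dAdAdA
AdAddd
dAAAAd
[7] ddAAAA
dddddA
dAdAdA
AdAddd
dAAAAd
[8] ddAAAA
dddddA
dAdAdA
ddAddd
AdAAAd
[9] ddAAAA
dddddA
dAdAAA
ddAAAA
AdAAdd
[10] dAddAA
ddAddA
dAdAAA
ddAAAA
AdAAdd
[11] dAddAA
ddAddA
dAdAdA
ddAddd
AdAAAd
[12] dAAAdA
ddAAdA
dAdAdA
ddAddd
AdAAAd
[13] dAAAdA
dAAAdA
AdAAdA
dAAddd
AdAAAd
[14] dAAAAd
dAAAdd
AdAAdA
dAAddd
AdAAAd
[15] dAAAAd
dAAAAd
AdAdAd
dAAdAd
AdAAAd
[16] dAdddd
dAAdAd
AdAdAd
dAAdAd
AdAAAd
[17] dAdAdd
dAdAdd
AdAAAd
dAAdAd
AdAAAd
[18] dAdddd
dAAdAd
AdAdAd
dAAdAd
AdAAAd
[19] dAdddd
dAAdAd
AdAdAd
AAAdAd
dAAAAd
[20] dAdddd
AAAdAd
dAAdAd
dAAdAd
dAAAAd
[21] Addddd
dAAdAd
dAAdAd
dAAdAd
dAAAAd
[22] Addddd
dAAdAA
dAAddA
dAAdAA
dAAAAd
[23] AddAAA
dAAddA
dAAddA
dAAdAA
dAAAAd
[24] AddAAA
dAAddA
dAAddd
dAAddd
dAAAAA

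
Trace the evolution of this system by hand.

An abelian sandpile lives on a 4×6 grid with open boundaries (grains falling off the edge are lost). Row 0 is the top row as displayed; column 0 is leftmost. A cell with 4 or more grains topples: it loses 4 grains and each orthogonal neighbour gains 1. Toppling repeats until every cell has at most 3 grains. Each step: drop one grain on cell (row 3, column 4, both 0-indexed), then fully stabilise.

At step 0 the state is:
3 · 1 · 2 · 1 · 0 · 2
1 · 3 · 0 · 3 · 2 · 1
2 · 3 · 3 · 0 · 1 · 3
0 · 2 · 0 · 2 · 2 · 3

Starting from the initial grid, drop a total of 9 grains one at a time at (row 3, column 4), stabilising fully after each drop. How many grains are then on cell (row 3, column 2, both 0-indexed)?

1

t=0: 3 · 1 · 2 · 1 · 0 · 2
1 · 3 · 0 · 3 · 2 · 1
2 · 3 · 3 · 0 · 1 · 3
0 · 2 · 0 · 2 · 2 · 3
t=1: 3 · 1 · 2 · 1 · 0 · 2
1 · 3 · 0 · 3 · 2 · 1
2 · 3 · 3 · 0 · 1 · 3
0 · 2 · 0 · 2 · 3 · 3
t=2: 3 · 1 · 2 · 1 · 0 · 2
1 · 3 · 0 · 3 · 2 · 2
2 · 3 · 3 · 0 · 3 · 0
0 · 2 · 0 · 3 · 1 · 1
t=3: 3 · 1 · 2 · 1 · 0 · 2
1 · 3 · 0 · 3 · 2 · 2
2 · 3 · 3 · 0 · 3 · 0
0 · 2 · 0 · 3 · 2 · 1
t=4: 3 · 1 · 2 · 1 · 0 · 2
1 · 3 · 0 · 3 · 2 · 2
2 · 3 · 3 · 0 · 3 · 0
0 · 2 · 0 · 3 · 3 · 1
t=5: 3 · 1 · 2 · 1 · 0 · 2
1 · 3 · 0 · 3 · 3 · 2
2 · 3 · 3 · 2 · 0 · 1
0 · 2 · 1 · 0 · 2 · 2
t=6: 3 · 1 · 2 · 1 · 0 · 2
1 · 3 · 0 · 3 · 3 · 2
2 · 3 · 3 · 2 · 0 · 1
0 · 2 · 1 · 0 · 3 · 2
t=7: 3 · 1 · 2 · 1 · 0 · 2
1 · 3 · 0 · 3 · 3 · 2
2 · 3 · 3 · 2 · 1 · 1
0 · 2 · 1 · 1 · 0 · 3
t=8: 3 · 1 · 2 · 1 · 0 · 2
1 · 3 · 0 · 3 · 3 · 2
2 · 3 · 3 · 2 · 1 · 1
0 · 2 · 1 · 1 · 1 · 3
t=9: 3 · 1 · 2 · 1 · 0 · 2
1 · 3 · 0 · 3 · 3 · 2
2 · 3 · 3 · 2 · 1 · 1
0 · 2 · 1 · 1 · 2 · 3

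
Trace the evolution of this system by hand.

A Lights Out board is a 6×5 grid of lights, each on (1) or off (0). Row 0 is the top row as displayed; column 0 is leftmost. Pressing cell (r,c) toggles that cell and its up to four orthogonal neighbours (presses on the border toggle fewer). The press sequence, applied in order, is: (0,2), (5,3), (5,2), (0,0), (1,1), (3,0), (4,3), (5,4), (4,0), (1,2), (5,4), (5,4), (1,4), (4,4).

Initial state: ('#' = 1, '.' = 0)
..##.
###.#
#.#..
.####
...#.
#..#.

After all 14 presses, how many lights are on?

step 0: ..##.
###.#
#.#..
.####
...#.
#..#.
step 1: .#...
##..#
#.#..
.####
...#.
#..#.
step 2: .#...
##..#
#.#..
.####
.....
#.#.#
step 3: .#...
##..#
#.#..
.####
..#..
##.##
step 4: #....
.#..#
#.#..
.####
..#..
##.##
step 5: ##...
#.#.#
###..
.####
..#..
##.##
step 6: ##...
#.#.#
.##..
#.###
#.#..
##.##
step 7: ##...
#.#.#
.##..
#.#.#
#..##
##..#
step 8: ##...
#.#.#
.##..
#.#.#
#..#.
##.#.
step 9: ##...
#.#.#
.##..
..#.#
.#.#.
.#.#.
step 10: ###..
##.##
.#...
..#.#
.#.#.
.#.#.
step 11: ###..
##.##
.#...
..#.#
.#.##
.#..#
step 12: ###..
##.##
.#...
..#.#
.#.#.
.#.#.
step 13: ###.#
##...
.#..#
..#.#
.#.#.
.#.#.
step 14: ###.#
##...
.#..#
..#..
.#..#
.#.##

14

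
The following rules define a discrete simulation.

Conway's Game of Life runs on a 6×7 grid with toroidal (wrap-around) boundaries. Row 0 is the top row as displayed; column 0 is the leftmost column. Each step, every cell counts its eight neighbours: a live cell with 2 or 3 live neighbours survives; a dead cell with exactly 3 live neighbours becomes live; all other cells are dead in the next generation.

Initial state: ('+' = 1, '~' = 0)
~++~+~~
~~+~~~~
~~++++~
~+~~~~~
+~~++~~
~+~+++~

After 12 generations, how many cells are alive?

step 0: ~++~+~~
~~+~~~~
~~++++~
~+~~~~~
+~~++~~
~+~+++~
step 1: ~+~~++~
~~~~~+~
~++++~~
~+~~~+~
++~+~+~
++~~~+~
step 2: ++~~++~
~+~~~+~
~+++++~
~~~~~++
~~~~~+~
~~~~~+~
step 3: ++~~++~
~~~~~~~
++++~~~
~~++~~+
~~~~++~
~~~~~+~
step 4: ~~~~+++
~~~++~+
++~+~~~
+~~~~++
~~~++++
~~~~~~~
step 5: ~~~++~+
~~++~~+
~+++~~~
~+++~~~
+~~~+~~
~~~+~~~
step 6: ~~~~++~
++~~~+~
+~~~+~~
+~~~+~~
~+~~+~~
~~~+~+~
step 7: ~~~~~+~
++~~~+~
+~~~++~
++~+++~
~~~+++~
~~~+~+~
step 8: ~~~~~+~
++~~~+~
~~++~~~
+++~~~~
~~~~~~~
~~~+~++
step 9: +~~~~+~
~++~+~+
~~~+~~+
~+++~~~
+++~~~+
~~~~+++
step 10: ++~+~~~
~++++~+
~~~~++~
~~~+~~+
~~~~+~+
~~~~+~~
step 11: ++~~~+~
~+~~~~+
+~~~~~+
~~~+~~+
~~~++~~
+~~+++~
step 12: ~++~~+~
~+~~~+~
~~~~~++
+~~++++
~~+~~~+
++++~+~

19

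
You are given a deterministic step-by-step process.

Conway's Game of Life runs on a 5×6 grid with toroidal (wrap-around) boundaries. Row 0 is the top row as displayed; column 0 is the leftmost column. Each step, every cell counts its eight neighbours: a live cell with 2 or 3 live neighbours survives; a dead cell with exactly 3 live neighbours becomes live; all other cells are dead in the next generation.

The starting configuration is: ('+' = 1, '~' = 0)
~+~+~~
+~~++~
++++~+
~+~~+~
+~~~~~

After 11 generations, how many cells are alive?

gen 0: ~+~+~~
+~~++~
++++~+
~+~~+~
+~~~~~
gen 1: ++++++
~~~~~~
~~~~~~
~~~++~
+++~~~
gen 2: ~~~+++
++++++
~~~~~~
~+++~~
~~~~~~
gen 3: ~+~~~~
+++~~~
~~~~~+
~~+~~~
~~~~~~
gen 4: +++~~~
+++~~~
+~+~~~
~~~~~~
~~~~~~
gen 5: +~+~~~
~~~+~+
+~+~~~
~~~~~~
~+~~~~
gen 6: +++~~~
+~++~+
~~~~~~
~+~~~~
~+~~~~
gen 7: ~~~+~+
+~++~+
+++~~~
~~~~~~
~~~~~~
gen 8: +~++~+
~~~+~+
+~++~+
~+~~~~
~~~~~~
gen 9: +~++~+
~~~~~~
++++~+
+++~~~
+++~~~
gen 10: +~++~+
~~~~~~
~~~+~+
~~~~~~
~~~~~~
gen 11: ~~~~~~
+~++~+
~~~~~~
~~~~~~
~~~~~~

4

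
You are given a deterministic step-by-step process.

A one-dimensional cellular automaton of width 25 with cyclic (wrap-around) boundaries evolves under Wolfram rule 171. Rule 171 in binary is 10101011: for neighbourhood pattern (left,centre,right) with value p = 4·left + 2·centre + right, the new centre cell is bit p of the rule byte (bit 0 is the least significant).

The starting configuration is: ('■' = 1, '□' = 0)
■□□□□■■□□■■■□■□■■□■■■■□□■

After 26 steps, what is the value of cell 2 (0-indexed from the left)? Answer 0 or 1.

step 0: ■□□□□■■□□■■■□■□■■□■■■■□□■
step 1: □□■■■■□□■■■□■□■■□■■■■□□■■
step 2: □■■■■□□■■■□■□■■□■■■■□□■■□
step 3: ■■■■□□■■■□■□■■□■■■■□□■■□□
step 4: ■■■□□■■■□■□■■□■■■■□□■■□□■
step 5: ■■□□■■■□■□■■□■■■■□□■■□□■■
step 6: ■□□■■■□■□■■□■■■■□□■■□□■■■
step 7: □□■■■□■□■■□■■■■□□■■□□■■■■
step 8: □■■■□■□■■□■■■■□□■■□□■■■■□
step 9: ■■■□■□■■□■■■■□□■■□□■■■■□□
step 10: ■■□■□■■□■■■■□□■■□□■■■■□□■
step 11: ■□■□■■□■■■■□□■■□□■■■■□□■■
step 12: □■□■■□■■■■□□■■□□■■■■□□■■■
step 13: ■□■■□■■■■□□■■□□■■■■□□■■■□
step 14: □■■□■■■■□□■■□□■■■■□□■■■□■
step 15: ■■□■■■■□□■■□□■■■■□□■■■□■□
step 16: ■□■■■■□□■■□□■■■■□□■■■□■□■
step 17: □■■■■□□■■□□■■■■□□■■■□■□■■
step 18: ■■■■□□■■□□■■■■□□■■■□■□■■□
step 19: ■■■□□■■□□■■■■□□■■■□■□■■□■
step 20: ■■□□■■□□■■■■□□■■■□■□■■□■■
step 21: ■□□■■□□■■■■□□■■■□■□■■□■■■
step 22: □□■■□□■■■■□□■■■□■□■■□■■■■
step 23: □■■□□■■■■□□■■■□■□■■□■■■■□
step 24: ■■□□■■■■□□■■■□■□■■□■■■■□□
step 25: ■□□■■■■□□■■■□■□■■□■■■■□□■
step 26: □□■■■■□□■■■□■□■■□■■■■□□■■

1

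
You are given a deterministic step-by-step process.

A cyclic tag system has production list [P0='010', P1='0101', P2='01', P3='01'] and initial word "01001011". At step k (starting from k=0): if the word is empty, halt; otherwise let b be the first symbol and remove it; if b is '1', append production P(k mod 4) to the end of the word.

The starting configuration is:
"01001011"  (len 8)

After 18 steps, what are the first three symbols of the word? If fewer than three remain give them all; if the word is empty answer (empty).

0) "01001011"  (len 8)
1) "1001011"  (len 7)
2) "0010110101"  (len 10)
3) "010110101"  (len 9)
4) "10110101"  (len 8)
5) "0110101010"  (len 10)
6) "110101010"  (len 9)
7) "1010101001"  (len 10)
8) "01010100101"  (len 11)
9) "1010100101"  (len 10)
10) "0101001010101"  (len 13)
11) "101001010101"  (len 12)
12) "0100101010101"  (len 13)
13) "100101010101"  (len 12)
14) "001010101010101"  (len 15)
15) "01010101010101"  (len 14)
16) "1010101010101"  (len 13)
17) "010101010101010"  (len 15)
18) "10101010101010"  (len 14)

101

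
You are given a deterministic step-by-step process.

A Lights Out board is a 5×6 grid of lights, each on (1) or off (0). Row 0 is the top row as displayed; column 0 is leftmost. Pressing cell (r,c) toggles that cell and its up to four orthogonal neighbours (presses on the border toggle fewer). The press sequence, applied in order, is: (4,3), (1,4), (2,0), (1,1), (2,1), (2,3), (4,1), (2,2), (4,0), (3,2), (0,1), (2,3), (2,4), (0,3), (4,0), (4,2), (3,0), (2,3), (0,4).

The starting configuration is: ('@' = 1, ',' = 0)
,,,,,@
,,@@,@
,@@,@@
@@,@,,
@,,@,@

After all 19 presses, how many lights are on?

gen 0: ,,,,,@
,,@@,@
,@@,@@
@@,@,,
@,,@,@
gen 1: ,,,,,@
,,@@,@
,@@,@@
@@,,,,
@,@,@@
gen 2: ,,,,@@
,,@,@,
,@@,,@
@@,,,,
@,@,@@
gen 3: ,,,,@@
@,@,@,
@,@,,@
,@,,,,
@,@,@@
gen 4: ,@,,@@
,@,,@,
@@@,,@
,@,,,,
@,@,@@
gen 5: ,@,,@@
,,,,@,
,,,,,@
,,,,,,
@,@,@@
gen 6: ,@,,@@
,,,@@,
,,@@@@
,,,@,,
@,@,@@
gen 7: ,@,,@@
,,,@@,
,,@@@@
,@,@,,
,@,,@@
gen 8: ,@,,@@
,,@@@,
,@,,@@
,@@@,,
,@,,@@
gen 9: ,@,,@@
,,@@@,
,@,,@@
@@@@,,
@,,,@@
gen 10: ,@,,@@
,,@@@,
,@@,@@
@,,,,,
@,@,@@
gen 11: @,@,@@
,@@@@,
,@@,@@
@,,,,,
@,@,@@
gen 12: @,@,@@
,@@,@,
,@,@,@
@,,@,,
@,@,@@
gen 13: @,@,@@
,@@,,,
,@,,@,
@,,@@,
@,@,@@
gen 14: @,,@,@
,@@@,,
,@,,@,
@,,@@,
@,@,@@
gen 15: @,,@,@
,@@@,,
,@,,@,
,,,@@,
,@@,@@
gen 16: @,,@,@
,@@@,,
,@,,@,
,,@@@,
,,,@@@
gen 17: @,,@,@
,@@@,,
@@,,@,
@@@@@,
@,,@@@
gen 18: @,,@,@
,@@,,,
@@@@,,
@@@,@,
@,,@@@
gen 19: @,,,@,
,@@,@,
@@@@,,
@@@,@,
@,,@@@

17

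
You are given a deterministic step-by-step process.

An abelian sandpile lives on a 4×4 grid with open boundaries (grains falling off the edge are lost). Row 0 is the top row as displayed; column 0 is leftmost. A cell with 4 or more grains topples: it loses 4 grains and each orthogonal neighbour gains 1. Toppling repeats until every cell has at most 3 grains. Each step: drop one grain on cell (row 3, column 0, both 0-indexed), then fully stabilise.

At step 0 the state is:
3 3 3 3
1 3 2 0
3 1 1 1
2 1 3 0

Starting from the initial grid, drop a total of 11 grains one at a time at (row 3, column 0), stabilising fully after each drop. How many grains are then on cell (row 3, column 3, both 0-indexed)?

1

t=0: 3 3 3 3
1 3 2 0
3 1 1 1
2 1 3 0
t=1: 3 3 3 3
1 3 2 0
3 1 1 1
3 1 3 0
t=2: 3 3 3 3
2 3 2 0
0 2 1 1
1 2 3 0
t=3: 3 3 3 3
2 3 2 0
0 2 1 1
2 2 3 0
t=4: 3 3 3 3
2 3 2 0
0 2 1 1
3 2 3 0
t=5: 3 3 3 3
2 3 2 0
1 2 1 1
0 3 3 0
t=6: 3 3 3 3
2 3 2 0
1 2 1 1
1 3 3 0
t=7: 3 3 3 3
2 3 2 0
1 2 1 1
2 3 3 0
t=8: 3 3 3 3
2 3 2 0
1 2 1 1
3 3 3 0
t=9: 3 3 3 3
2 3 2 0
2 3 2 1
1 1 0 1
t=10: 3 3 3 3
2 3 2 0
2 3 2 1
2 1 0 1
t=11: 3 3 3 3
2 3 2 0
2 3 2 1
3 1 0 1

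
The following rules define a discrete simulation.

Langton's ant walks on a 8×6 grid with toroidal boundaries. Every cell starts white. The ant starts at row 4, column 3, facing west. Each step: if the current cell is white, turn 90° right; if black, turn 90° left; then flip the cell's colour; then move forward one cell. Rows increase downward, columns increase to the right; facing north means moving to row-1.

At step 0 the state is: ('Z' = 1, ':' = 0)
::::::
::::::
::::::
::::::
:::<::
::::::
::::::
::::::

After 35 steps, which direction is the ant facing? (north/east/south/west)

gen 0: ::::::
::::::
::::::
::::::
:::<::
::::::
::::::
::::::
gen 1: ::::::
::::::
::::::
:::^::
:::Z::
::::::
::::::
::::::
gen 2: ::::::
::::::
::::::
:::Z>:
:::Z::
::::::
::::::
::::::
gen 3: ::::::
::::::
::::::
:::ZZ:
:::Zv:
::::::
::::::
::::::
gen 4: ::::::
::::::
::::::
:::ZZ:
:::<Z:
::::::
::::::
::::::
gen 5: ::::::
::::::
::::::
:::ZZ:
::::Z:
:::v::
::::::
::::::
gen 6: ::::::
::::::
::::::
:::ZZ:
::::Z:
::<Z::
::::::
::::::
gen 7: ::::::
::::::
::::::
:::ZZ:
::^:Z:
::ZZ::
::::::
::::::
gen 8: ::::::
::::::
::::::
:::ZZ:
::Z>Z:
::ZZ::
::::::
::::::
gen 9: ::::::
::::::
::::::
:::ZZ:
::ZZZ:
::Zv::
::::::
::::::
gen 10: ::::::
::::::
::::::
:::ZZ:
::ZZZ:
::Z:>:
::::::
::::::
gen 11: ::::::
::::::
::::::
:::ZZ:
::ZZZ:
::Z:Z:
::::v:
::::::
gen 12: ::::::
::::::
::::::
:::ZZ:
::ZZZ:
::Z:Z:
:::<Z:
::::::
gen 13: ::::::
::::::
::::::
:::ZZ:
::ZZZ:
::Z^Z:
:::ZZ:
::::::
gen 14: ::::::
::::::
::::::
:::ZZ:
::ZZZ:
::ZZ>:
:::ZZ:
::::::
gen 15: ::::::
::::::
::::::
:::ZZ:
::ZZ^:
::ZZ::
:::ZZ:
::::::
gen 16: ::::::
::::::
::::::
:::ZZ:
::Z<::
::ZZ::
:::ZZ:
::::::
gen 17: ::::::
::::::
::::::
:::ZZ:
::Z:::
::Zv::
:::ZZ:
::::::
gen 18: ::::::
::::::
::::::
:::ZZ:
::Z:::
::Z:>:
:::ZZ:
::::::
gen 19: ::::::
::::::
::::::
:::ZZ:
::Z:::
::Z:Z:
:::Zv:
::::::
gen 20: ::::::
::::::
::::::
:::ZZ:
::Z:::
::Z:Z:
:::Z:>
::::::
gen 21: ::::::
::::::
::::::
:::ZZ:
::Z:::
::Z:Z:
:::Z:Z
:::::v
gen 22: ::::::
::::::
::::::
:::ZZ:
::Z:::
::Z:Z:
:::Z:Z
::::<Z
gen 23: ::::::
::::::
::::::
:::ZZ:
::Z:::
::Z:Z:
:::Z^Z
::::ZZ
gen 24: ::::::
::::::
::::::
:::ZZ:
::Z:::
::Z:Z:
:::ZZ>
::::ZZ
gen 25: ::::::
::::::
::::::
:::ZZ:
::Z:::
::Z:Z^
:::ZZ:
::::ZZ
gen 26: ::::::
::::::
::::::
:::ZZ:
::Z:::
>:Z:ZZ
:::ZZ:
::::ZZ
gen 27: ::::::
::::::
::::::
:::ZZ:
::Z:::
Z:Z:ZZ
v::ZZ:
::::ZZ
gen 28: ::::::
::::::
::::::
:::ZZ:
::Z:::
Z:Z:ZZ
Z::ZZ<
::::ZZ
gen 29: ::::::
::::::
::::::
:::ZZ:
::Z:::
Z:Z:Z^
Z::ZZZ
::::ZZ
gen 30: ::::::
::::::
::::::
:::ZZ:
::Z:::
Z:Z:<:
Z::ZZZ
::::ZZ
gen 31: ::::::
::::::
::::::
:::ZZ:
::Z:::
Z:Z:::
Z::ZvZ
::::ZZ
gen 32: ::::::
::::::
::::::
:::ZZ:
::Z:::
Z:Z:::
Z::Z:>
::::ZZ
gen 33: ::::::
::::::
::::::
:::ZZ:
::Z:::
Z:Z::^
Z::Z::
::::ZZ
gen 34: ::::::
::::::
::::::
:::ZZ:
::Z:::
>:Z::Z
Z::Z::
::::ZZ
gen 35: ::::::
::::::
::::::
:::ZZ:
^:Z:::
::Z::Z
Z::Z::
::::ZZ

north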